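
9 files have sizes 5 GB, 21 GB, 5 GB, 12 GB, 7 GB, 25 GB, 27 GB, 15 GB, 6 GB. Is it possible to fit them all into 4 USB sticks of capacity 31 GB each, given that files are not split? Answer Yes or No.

Total = 123 GB; ⌈123/31⌉ = 4.
The bound of 4 does not rule out 4, but exhaustive search shows no assignment into 4 USB sticks of capacity 31 GB exists — the minimum is 5.

No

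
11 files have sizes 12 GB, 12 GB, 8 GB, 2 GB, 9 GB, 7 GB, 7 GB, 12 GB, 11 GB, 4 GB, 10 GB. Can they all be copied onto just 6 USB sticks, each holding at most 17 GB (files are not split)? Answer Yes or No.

No

Total = 94 GB; ⌈94/17⌉ = 6.
The bound of 6 does not rule out 6, but exhaustive search shows no assignment into 6 USB sticks of capacity 17 GB exists — the minimum is 7.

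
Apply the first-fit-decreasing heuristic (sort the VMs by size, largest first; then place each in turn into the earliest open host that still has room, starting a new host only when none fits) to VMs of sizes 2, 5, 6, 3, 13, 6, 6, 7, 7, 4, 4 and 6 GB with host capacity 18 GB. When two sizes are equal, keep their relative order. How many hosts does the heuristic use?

Sorted descending: 13, 7, 7, 6, 6, 6, 6, 5, 4, 4, 3, 2.
  13 → host 1 (new)  [load 13/18]
  7 → host 2 (new)  [load 7/18]
  7 → host 2  [load 14/18]
  6 → host 3 (new)  [load 6/18]
  6 → host 3  [load 12/18]
  6 → host 3  [load 18/18]
  6 → host 4 (new)  [load 6/18]
  5 → host 1  [load 18/18]
  4 → host 2  [load 18/18]
  4 → host 4  [load 10/18]
  3 → host 4  [load 13/18]
  2 → host 4  [load 15/18]
4 hosts opened.

4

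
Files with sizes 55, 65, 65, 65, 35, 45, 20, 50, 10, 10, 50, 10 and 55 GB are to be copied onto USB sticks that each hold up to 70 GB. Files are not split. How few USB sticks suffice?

Total = 65 + 65 + 65 + 55 + 55 + 50 + 50 + 45 + 35 + 20 + 10 + 10 + 10 = 535 GB.
Lower bound: ⌈535/70⌉ = 8 USB sticks.
A packing using 9 USB sticks:
  USB stick 1: 65 = 65
  USB stick 2: 65 = 65
  USB stick 3: 65 = 65
  USB stick 4: 55 + 10 = 65
  USB stick 5: 55 + 10 = 65
  USB stick 6: 50 + 20 = 70
  USB stick 7: 50 + 10 = 60
  USB stick 8: 45 = 45
  USB stick 9: 35 = 35
No arrangement into 8 USB sticks stays within capacity, so 9 is optimal.

9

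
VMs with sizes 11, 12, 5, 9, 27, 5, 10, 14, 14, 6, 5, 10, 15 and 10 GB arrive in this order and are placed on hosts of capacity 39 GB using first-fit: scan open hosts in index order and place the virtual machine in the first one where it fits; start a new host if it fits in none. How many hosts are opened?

5

  11 → host 1 (new)  [load 11/39]
  12 → host 1  [load 23/39]
  5 → host 1  [load 28/39]
  9 → host 1  [load 37/39]
  27 → host 2 (new)  [load 27/39]
  5 → host 2  [load 32/39]
  10 → host 3 (new)  [load 10/39]
  14 → host 3  [load 24/39]
  14 → host 3  [load 38/39]
  6 → host 2  [load 38/39]
  5 → host 4 (new)  [load 5/39]
  10 → host 4  [load 15/39]
  15 → host 4  [load 30/39]
  10 → host 5 (new)  [load 10/39]
5 hosts opened.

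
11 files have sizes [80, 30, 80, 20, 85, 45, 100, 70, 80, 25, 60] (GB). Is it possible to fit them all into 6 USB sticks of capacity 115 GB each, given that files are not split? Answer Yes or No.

Total = 675 GB; ⌈675/115⌉ = 6.
7 files each exceed half the capacity and cannot share a USB stick, forcing at least 7 USB sticks.
At least 7 USB sticks are required, but only 6 are allowed.

No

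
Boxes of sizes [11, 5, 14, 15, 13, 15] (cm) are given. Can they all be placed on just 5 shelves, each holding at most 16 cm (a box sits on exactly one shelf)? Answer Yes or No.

A valid assignment using 5 shelves:
  shelf 1: 15 = 15
  shelf 2: 15 = 15
  shelf 3: 14 = 14
  shelf 4: 13 = 13
  shelf 5: 11 + 5 = 16
Every load is within 16 cm, so 5 shelves suffice.

Yes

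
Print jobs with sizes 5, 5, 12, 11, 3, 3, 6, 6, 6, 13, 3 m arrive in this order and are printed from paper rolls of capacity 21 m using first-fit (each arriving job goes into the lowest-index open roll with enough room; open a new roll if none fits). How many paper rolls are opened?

  5 → roll 1 (new)  [load 5/21]
  5 → roll 1  [load 10/21]
  12 → roll 2 (new)  [load 12/21]
  11 → roll 1  [load 21/21]
  3 → roll 2  [load 15/21]
  3 → roll 2  [load 18/21]
  6 → roll 3 (new)  [load 6/21]
  6 → roll 3  [load 12/21]
  6 → roll 3  [load 18/21]
  13 → roll 4 (new)  [load 13/21]
  3 → roll 2  [load 21/21]
4 paper rolls opened.

4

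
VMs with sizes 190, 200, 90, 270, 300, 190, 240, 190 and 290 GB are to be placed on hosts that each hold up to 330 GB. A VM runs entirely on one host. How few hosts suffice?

Total = 300 + 290 + 270 + 240 + 200 + 190 + 190 + 190 + 90 = 1960 GB.
Lower bound: ⌈1960/330⌉ = 6 hosts.
Also, 8 VMs each exceed 165 GB, and no two of those can share a host, so at least 8 hosts are needed.
A packing using 8 hosts:
  host 1: 300 = 300
  host 2: 290 = 290
  host 3: 270 = 270
  host 4: 240 + 90 = 330
  host 5: 200 = 200
  host 6: 190 = 190
  host 7: 190 = 190
  host 8: 190 = 190
This matches the lower bound, so 8 is optimal.

8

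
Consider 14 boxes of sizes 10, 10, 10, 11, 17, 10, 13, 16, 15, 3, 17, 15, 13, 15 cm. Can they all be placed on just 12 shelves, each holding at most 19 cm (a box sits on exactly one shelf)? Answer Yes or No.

Total = 175 cm; ⌈175/19⌉ = 10.
13 boxes each exceed half the capacity and cannot share a shelf, forcing at least 13 shelves.
At least 13 shelves are required, but only 12 are allowed.

No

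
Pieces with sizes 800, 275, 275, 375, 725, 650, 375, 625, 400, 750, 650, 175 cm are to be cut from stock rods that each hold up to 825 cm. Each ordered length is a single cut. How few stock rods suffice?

9

Total = 800 + 750 + 725 + 650 + 650 + 625 + 400 + 375 + 375 + 275 + 275 + 175 = 6075 cm.
Lower bound: ⌈6075/825⌉ = 8 stock rods.
A packing using 9 stock rods:
  stock rod 1: 800 = 800
  stock rod 2: 750 = 750
  stock rod 3: 725 = 725
  stock rod 4: 650 + 175 = 825
  stock rod 5: 650 = 650
  stock rod 6: 625 = 625
  stock rod 7: 400 + 375 = 775
  stock rod 8: 375 + 275 = 650
  stock rod 9: 275 = 275
No arrangement into 8 stock rods stays within capacity, so 9 is optimal.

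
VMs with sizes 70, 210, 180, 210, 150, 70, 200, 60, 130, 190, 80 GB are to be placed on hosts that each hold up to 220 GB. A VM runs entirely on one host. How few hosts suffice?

8

Total = 210 + 210 + 200 + 190 + 180 + 150 + 130 + 80 + 70 + 70 + 60 = 1550 GB.
Lower bound: ⌈1550/220⌉ = 8 hosts.
A packing using 8 hosts:
  host 1: 210 = 210
  host 2: 210 = 210
  host 3: 200 = 200
  host 4: 190 = 190
  host 5: 180 = 180
  host 6: 150 + 70 = 220
  host 7: 130 + 80 = 210
  host 8: 70 + 60 = 130
This matches the lower bound, so 8 is optimal.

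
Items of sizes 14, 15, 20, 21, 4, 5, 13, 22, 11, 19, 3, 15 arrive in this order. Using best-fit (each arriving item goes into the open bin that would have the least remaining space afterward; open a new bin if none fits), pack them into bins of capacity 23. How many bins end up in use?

  14 → bin 1 (new)  [load 14/23]
  15 → bin 2 (new)  [load 15/23]
  20 → bin 3 (new)  [load 20/23]
  21 → bin 4 (new)  [load 21/23]
  4 → bin 2  [load 19/23]
  5 → bin 1  [load 19/23]
  13 → bin 5 (new)  [load 13/23]
  22 → bin 6 (new)  [load 22/23]
  11 → bin 7 (new)  [load 11/23]
  19 → bin 8 (new)  [load 19/23]
  3 → bin 3  [load 23/23]
  15 → bin 9 (new)  [load 15/23]
9 bins opened.

9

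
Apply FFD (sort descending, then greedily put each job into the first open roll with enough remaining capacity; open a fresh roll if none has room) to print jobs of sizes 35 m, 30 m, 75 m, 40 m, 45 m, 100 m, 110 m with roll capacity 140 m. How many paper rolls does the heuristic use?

4

Sorted descending: 110, 100, 75, 45, 40, 35, 30.
  110 → roll 1 (new)  [load 110/140]
  100 → roll 2 (new)  [load 100/140]
  75 → roll 3 (new)  [load 75/140]
  45 → roll 3  [load 120/140]
  40 → roll 2  [load 140/140]
  35 → roll 4 (new)  [load 35/140]
  30 → roll 1  [load 140/140]
4 paper rolls opened.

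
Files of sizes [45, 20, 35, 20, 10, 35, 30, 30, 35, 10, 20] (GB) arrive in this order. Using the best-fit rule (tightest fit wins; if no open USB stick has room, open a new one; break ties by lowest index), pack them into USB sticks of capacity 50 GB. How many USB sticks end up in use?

7

  45 → USB stick 1 (new)  [load 45/50]
  20 → USB stick 2 (new)  [load 20/50]
  35 → USB stick 3 (new)  [load 35/50]
  20 → USB stick 2  [load 40/50]
  10 → USB stick 2  [load 50/50]
  35 → USB stick 4 (new)  [load 35/50]
  30 → USB stick 5 (new)  [load 30/50]
  30 → USB stick 6 (new)  [load 30/50]
  35 → USB stick 7 (new)  [load 35/50]
  10 → USB stick 3  [load 45/50]
  20 → USB stick 5  [load 50/50]
7 USB sticks opened.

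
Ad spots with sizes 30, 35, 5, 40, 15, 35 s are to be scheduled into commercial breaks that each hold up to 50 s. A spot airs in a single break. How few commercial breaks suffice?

4

Total = 40 + 35 + 35 + 30 + 15 + 5 = 160 s.
Lower bound: ⌈160/50⌉ = 4 commercial breaks.
A packing using 4 commercial breaks:
  break 1: 40 + 5 = 45
  break 2: 35 + 15 = 50
  break 3: 35 = 35
  break 4: 30 = 30
This matches the lower bound, so 4 is optimal.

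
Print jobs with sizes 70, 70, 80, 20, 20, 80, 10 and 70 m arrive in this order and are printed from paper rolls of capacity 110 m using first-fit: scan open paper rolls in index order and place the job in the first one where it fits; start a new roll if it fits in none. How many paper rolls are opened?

5

  70 → roll 1 (new)  [load 70/110]
  70 → roll 2 (new)  [load 70/110]
  80 → roll 3 (new)  [load 80/110]
  20 → roll 1  [load 90/110]
  20 → roll 1  [load 110/110]
  80 → roll 4 (new)  [load 80/110]
  10 → roll 2  [load 80/110]
  70 → roll 5 (new)  [load 70/110]
5 paper rolls opened.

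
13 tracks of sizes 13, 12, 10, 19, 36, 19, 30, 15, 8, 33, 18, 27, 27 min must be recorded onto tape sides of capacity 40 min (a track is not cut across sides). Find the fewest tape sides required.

Total = 36 + 33 + 30 + 27 + 27 + 19 + 19 + 18 + 15 + 13 + 12 + 10 + 8 = 267 min.
Lower bound: ⌈267/40⌉ = 7 tape sides.
A packing using 8 tape sides:
  side 1: 36 = 36
  side 2: 33 = 33
  side 3: 30 + 10 = 40
  side 4: 27 + 13 = 40
  side 5: 27 + 12 = 39
  side 6: 19 + 19 = 38
  side 7: 18 + 15 = 33
  side 8: 8 = 8
No arrangement into 7 tape sides stays within capacity, so 8 is optimal.

8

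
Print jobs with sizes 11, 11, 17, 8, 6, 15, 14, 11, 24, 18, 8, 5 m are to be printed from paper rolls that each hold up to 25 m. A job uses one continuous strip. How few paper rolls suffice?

7

Total = 24 + 18 + 17 + 15 + 14 + 11 + 11 + 11 + 8 + 8 + 6 + 5 = 148 m.
Lower bound: ⌈148/25⌉ = 6 paper rolls.
A packing using 7 paper rolls:
  roll 1: 24 = 24
  roll 2: 18 + 6 = 24
  roll 3: 17 + 8 = 25
  roll 4: 15 + 8 = 23
  roll 5: 14 + 11 = 25
  roll 6: 11 + 11 = 22
  roll 7: 5 = 5
No arrangement into 6 paper rolls stays within capacity, so 7 is optimal.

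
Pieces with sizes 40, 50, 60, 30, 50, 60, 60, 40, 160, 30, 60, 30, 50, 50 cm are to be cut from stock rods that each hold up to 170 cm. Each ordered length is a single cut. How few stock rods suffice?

5

Total = 160 + 60 + 60 + 60 + 60 + 50 + 50 + 50 + 50 + 40 + 40 + 30 + 30 + 30 = 770 cm.
Lower bound: ⌈770/170⌉ = 5 stock rods.
A packing using 5 stock rods:
  stock rod 1: 160 = 160
  stock rod 2: 60 + 60 + 50 = 170
  stock rod 3: 60 + 60 + 50 = 170
  stock rod 4: 50 + 50 + 40 + 30 = 170
  stock rod 5: 40 + 30 + 30 = 100
This matches the lower bound, so 5 is optimal.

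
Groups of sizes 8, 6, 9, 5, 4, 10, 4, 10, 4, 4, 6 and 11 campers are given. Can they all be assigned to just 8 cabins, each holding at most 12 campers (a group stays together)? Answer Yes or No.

Yes

A valid assignment using 8 cabins:
  cabin 1: 11 = 11
  cabin 2: 10 = 10
  cabin 3: 10 = 10
  cabin 4: 9 = 9
  cabin 5: 8 + 4 = 12
  cabin 6: 6 + 6 = 12
  cabin 7: 5 + 4 = 9
  cabin 8: 4 + 4 = 8
Every load is within 12 campers, so 8 cabins suffice.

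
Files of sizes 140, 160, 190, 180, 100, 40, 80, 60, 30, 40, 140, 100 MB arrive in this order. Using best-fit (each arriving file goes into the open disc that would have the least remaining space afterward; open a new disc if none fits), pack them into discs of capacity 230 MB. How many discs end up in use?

  140 → disc 1 (new)  [load 140/230]
  160 → disc 2 (new)  [load 160/230]
  190 → disc 3 (new)  [load 190/230]
  180 → disc 4 (new)  [load 180/230]
  100 → disc 5 (new)  [load 100/230]
  40 → disc 3  [load 230/230]
  80 → disc 1  [load 220/230]
  60 → disc 2  [load 220/230]
  30 → disc 4  [load 210/230]
  40 → disc 5  [load 140/230]
  140 → disc 6 (new)  [load 140/230]
  100 → disc 7 (new)  [load 100/230]
7 discs opened.

7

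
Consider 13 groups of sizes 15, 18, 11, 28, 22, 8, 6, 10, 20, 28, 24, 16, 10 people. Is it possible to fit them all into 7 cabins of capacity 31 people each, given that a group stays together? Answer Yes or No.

No

Total = 216 people; ⌈216/31⌉ = 7.
The bound of 7 does not rule out 7, but exhaustive search shows no assignment into 7 cabins of capacity 31 people exists — the minimum is 8.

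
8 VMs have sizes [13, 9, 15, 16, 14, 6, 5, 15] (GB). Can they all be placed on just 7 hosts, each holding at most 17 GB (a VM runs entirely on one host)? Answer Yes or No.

Yes

A valid assignment using 7 hosts:
  host 1: 16 = 16
  host 2: 15 = 15
  host 3: 15 = 15
  host 4: 14 = 14
  host 5: 13 = 13
  host 6: 9 + 6 = 15
  host 7: 5 = 5
Every load is within 17 GB, so 7 hosts suffice.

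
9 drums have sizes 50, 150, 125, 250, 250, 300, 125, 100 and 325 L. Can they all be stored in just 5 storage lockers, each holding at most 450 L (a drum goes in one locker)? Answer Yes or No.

Yes

A valid assignment using 4 storage lockers:
  locker 1: 325 + 125 = 450
  locker 2: 300 + 150 = 450
  locker 3: 250 + 125 + 50 = 425
  locker 4: 250 + 100 = 350
That uses only 4 ≤ 5, so 5 storage lockers are enough.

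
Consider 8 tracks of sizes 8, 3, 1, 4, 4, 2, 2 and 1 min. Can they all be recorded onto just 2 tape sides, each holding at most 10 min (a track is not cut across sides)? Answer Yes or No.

No

Total = 25 min; ⌈25/10⌉ = 3.
At least 3 tape sides are required, but only 2 are allowed.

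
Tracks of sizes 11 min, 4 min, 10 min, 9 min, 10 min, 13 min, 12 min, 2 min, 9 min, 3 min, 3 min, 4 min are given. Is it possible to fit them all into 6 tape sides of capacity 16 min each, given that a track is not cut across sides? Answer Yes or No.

Total = 90 min; ⌈90/16⌉ = 6.
7 tracks each exceed half the capacity and cannot share a side, forcing at least 7 tape sides.
At least 7 tape sides are required, but only 6 are allowed.

No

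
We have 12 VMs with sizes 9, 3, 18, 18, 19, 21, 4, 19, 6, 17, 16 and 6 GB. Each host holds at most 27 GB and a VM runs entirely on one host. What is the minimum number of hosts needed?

Total = 21 + 19 + 19 + 18 + 18 + 17 + 16 + 9 + 6 + 6 + 4 + 3 = 156 GB.
Lower bound: ⌈156/27⌉ = 6 hosts.
Also, 7 VMs each exceed 27/2 GB, and no two of those can share a host, so at least 7 hosts are needed.
A packing using 7 hosts:
  host 1: 21 + 6 = 27
  host 2: 19 + 6 = 25
  host 3: 19 + 4 + 3 = 26
  host 4: 18 + 9 = 27
  host 5: 18 = 18
  host 6: 17 = 17
  host 7: 16 = 16
This matches the lower bound, so 7 is optimal.

7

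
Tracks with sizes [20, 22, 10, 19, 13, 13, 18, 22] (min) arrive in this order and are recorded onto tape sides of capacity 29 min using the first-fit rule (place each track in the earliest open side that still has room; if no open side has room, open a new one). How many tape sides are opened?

  20 → side 1 (new)  [load 20/29]
  22 → side 2 (new)  [load 22/29]
  10 → side 3 (new)  [load 10/29]
  19 → side 3  [load 29/29]
  13 → side 4 (new)  [load 13/29]
  13 → side 4  [load 26/29]
  18 → side 5 (new)  [load 18/29]
  22 → side 6 (new)  [load 22/29]
6 tape sides opened.

6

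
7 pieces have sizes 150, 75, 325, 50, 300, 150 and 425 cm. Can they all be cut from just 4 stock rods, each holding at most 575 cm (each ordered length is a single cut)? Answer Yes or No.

A valid assignment using 3 stock rods:
  stock rod 1: 425 + 150 = 575
  stock rod 2: 325 + 150 + 75 = 550
  stock rod 3: 300 + 50 = 350
That uses only 3 ≤ 4, so 4 stock rods are enough.

Yes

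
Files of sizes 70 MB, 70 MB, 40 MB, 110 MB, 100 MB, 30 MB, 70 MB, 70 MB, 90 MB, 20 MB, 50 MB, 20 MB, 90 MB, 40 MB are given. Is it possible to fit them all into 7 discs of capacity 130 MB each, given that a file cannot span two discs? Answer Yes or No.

Total = 870 MB; ⌈870/130⌉ = 7.
8 files each exceed half the capacity and cannot share a disc, forcing at least 8 discs.
At least 8 discs are required, but only 7 are allowed.

No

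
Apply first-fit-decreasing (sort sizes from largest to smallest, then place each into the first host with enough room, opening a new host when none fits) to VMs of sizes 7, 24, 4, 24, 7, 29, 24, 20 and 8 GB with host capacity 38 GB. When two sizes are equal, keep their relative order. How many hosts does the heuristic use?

5

Sorted descending: 29, 24, 24, 24, 20, 8, 7, 7, 4.
  29 → host 1 (new)  [load 29/38]
  24 → host 2 (new)  [load 24/38]
  24 → host 3 (new)  [load 24/38]
  24 → host 4 (new)  [load 24/38]
  20 → host 5 (new)  [load 20/38]
  8 → host 1  [load 37/38]
  7 → host 2  [load 31/38]
  7 → host 2  [load 38/38]
  4 → host 3  [load 28/38]
5 hosts opened.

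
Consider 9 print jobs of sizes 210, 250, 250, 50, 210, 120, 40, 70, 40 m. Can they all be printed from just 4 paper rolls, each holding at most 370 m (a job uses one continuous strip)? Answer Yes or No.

A valid assignment using 4 paper rolls:
  roll 1: 250 + 120 = 370
  roll 2: 250 + 70 + 50 = 370
  roll 3: 210 + 40 + 40 = 290
  roll 4: 210 = 210
Every load is within 370 m, so 4 paper rolls suffice.

Yes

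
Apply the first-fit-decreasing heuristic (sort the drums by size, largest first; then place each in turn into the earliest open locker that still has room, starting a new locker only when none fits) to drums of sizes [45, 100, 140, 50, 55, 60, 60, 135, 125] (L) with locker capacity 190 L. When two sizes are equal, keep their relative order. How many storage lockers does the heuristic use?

5

Sorted descending: 140, 135, 125, 100, 60, 60, 55, 50, 45.
  140 → locker 1 (new)  [load 140/190]
  135 → locker 2 (new)  [load 135/190]
  125 → locker 3 (new)  [load 125/190]
  100 → locker 4 (new)  [load 100/190]
  60 → locker 3  [load 185/190]
  60 → locker 4  [load 160/190]
  55 → locker 2  [load 190/190]
  50 → locker 1  [load 190/190]
  45 → locker 5 (new)  [load 45/190]
5 storage lockers opened.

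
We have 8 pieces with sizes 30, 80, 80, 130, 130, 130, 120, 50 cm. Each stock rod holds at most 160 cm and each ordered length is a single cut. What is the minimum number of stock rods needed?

6

Total = 130 + 130 + 130 + 120 + 80 + 80 + 50 + 30 = 750 cm.
Lower bound: ⌈750/160⌉ = 5 stock rods.
A packing using 6 stock rods:
  stock rod 1: 130 + 30 = 160
  stock rod 2: 130 = 130
  stock rod 3: 130 = 130
  stock rod 4: 120 = 120
  stock rod 5: 80 + 80 = 160
  stock rod 6: 50 = 50
No arrangement into 5 stock rods stays within capacity, so 6 is optimal.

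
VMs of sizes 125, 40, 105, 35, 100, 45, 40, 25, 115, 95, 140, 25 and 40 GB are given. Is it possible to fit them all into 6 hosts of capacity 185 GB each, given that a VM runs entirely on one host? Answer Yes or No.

Yes

A valid assignment using 6 hosts:
  host 1: 140 + 45 = 185
  host 2: 125 + 40 = 165
  host 3: 115 + 40 + 25 = 180
  host 4: 105 + 40 + 35 = 180
  host 5: 100 + 25 = 125
  host 6: 95 = 95
Every load is within 185 GB, so 6 hosts suffice.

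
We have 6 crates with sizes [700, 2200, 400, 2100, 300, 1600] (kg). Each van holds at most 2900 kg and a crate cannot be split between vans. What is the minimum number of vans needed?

Total = 2200 + 2100 + 1600 + 700 + 400 + 300 = 7300 kg.
Lower bound: ⌈7300/2900⌉ = 3 vans.
A packing using 3 vans:
  van 1: 2200 + 700 = 2900
  van 2: 2100 + 400 + 300 = 2800
  van 3: 1600 = 1600
This matches the lower bound, so 3 is optimal.

3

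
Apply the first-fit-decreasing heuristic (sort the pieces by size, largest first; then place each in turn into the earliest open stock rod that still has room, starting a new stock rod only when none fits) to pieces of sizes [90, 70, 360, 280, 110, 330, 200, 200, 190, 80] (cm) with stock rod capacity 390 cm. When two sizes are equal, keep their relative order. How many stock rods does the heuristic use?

6

Sorted descending: 360, 330, 280, 200, 200, 190, 110, 90, 80, 70.
  360 → stock rod 1 (new)  [load 360/390]
  330 → stock rod 2 (new)  [load 330/390]
  280 → stock rod 3 (new)  [load 280/390]
  200 → stock rod 4 (new)  [load 200/390]
  200 → stock rod 5 (new)  [load 200/390]
  190 → stock rod 4  [load 390/390]
  110 → stock rod 3  [load 390/390]
  90 → stock rod 5  [load 290/390]
  80 → stock rod 5  [load 370/390]
  70 → stock rod 6 (new)  [load 70/390]
6 stock rods opened.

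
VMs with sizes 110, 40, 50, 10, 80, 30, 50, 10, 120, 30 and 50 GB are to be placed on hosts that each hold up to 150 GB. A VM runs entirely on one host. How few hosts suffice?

Total = 120 + 110 + 80 + 50 + 50 + 50 + 40 + 30 + 30 + 10 + 10 = 580 GB.
Lower bound: ⌈580/150⌉ = 4 hosts.
A packing using 4 hosts:
  host 1: 120 + 30 = 150
  host 2: 110 + 40 = 150
  host 3: 80 + 50 + 10 + 10 = 150
  host 4: 50 + 50 + 30 = 130
This matches the lower bound, so 4 is optimal.

4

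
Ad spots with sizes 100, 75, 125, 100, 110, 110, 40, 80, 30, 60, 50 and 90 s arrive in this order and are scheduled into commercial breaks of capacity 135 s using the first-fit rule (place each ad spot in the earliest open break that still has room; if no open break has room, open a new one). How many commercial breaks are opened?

9

  100 → break 1 (new)  [load 100/135]
  75 → break 2 (new)  [load 75/135]
  125 → break 3 (new)  [load 125/135]
  100 → break 4 (new)  [load 100/135]
  110 → break 5 (new)  [load 110/135]
  110 → break 6 (new)  [load 110/135]
  40 → break 2  [load 115/135]
  80 → break 7 (new)  [load 80/135]
  30 → break 1  [load 130/135]
  60 → break 8 (new)  [load 60/135]
  50 → break 7  [load 130/135]
  90 → break 9 (new)  [load 90/135]
9 commercial breaks opened.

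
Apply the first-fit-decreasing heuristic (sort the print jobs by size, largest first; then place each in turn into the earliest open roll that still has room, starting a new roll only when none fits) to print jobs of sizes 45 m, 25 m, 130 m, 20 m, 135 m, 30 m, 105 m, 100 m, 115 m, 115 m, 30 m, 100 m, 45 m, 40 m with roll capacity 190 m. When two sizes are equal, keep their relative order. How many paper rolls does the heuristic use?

7

Sorted descending: 135, 130, 115, 115, 105, 100, 100, 45, 45, 40, 30, 30, 25, 20.
  135 → roll 1 (new)  [load 135/190]
  130 → roll 2 (new)  [load 130/190]
  115 → roll 3 (new)  [load 115/190]
  115 → roll 4 (new)  [load 115/190]
  105 → roll 5 (new)  [load 105/190]
  100 → roll 6 (new)  [load 100/190]
  100 → roll 7 (new)  [load 100/190]
  45 → roll 1  [load 180/190]
  45 → roll 2  [load 175/190]
  40 → roll 3  [load 155/190]
  30 → roll 3  [load 185/190]
  30 → roll 4  [load 145/190]
  25 → roll 4  [load 170/190]
  20 → roll 4  [load 190/190]
7 paper rolls opened.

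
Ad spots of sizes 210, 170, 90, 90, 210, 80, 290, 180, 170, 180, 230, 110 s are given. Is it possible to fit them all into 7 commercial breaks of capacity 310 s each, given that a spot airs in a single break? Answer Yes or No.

Total = 2010 s; ⌈2010/310⌉ = 7.
8 ad spots each exceed half the capacity and cannot share a break, forcing at least 8 commercial breaks.
At least 8 commercial breaks are required, but only 7 are allowed.

No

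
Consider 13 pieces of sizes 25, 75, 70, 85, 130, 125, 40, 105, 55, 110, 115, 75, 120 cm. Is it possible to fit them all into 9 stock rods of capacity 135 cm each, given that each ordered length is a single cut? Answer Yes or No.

No

Total = 1130 cm; ⌈1130/135⌉ = 9.
10 pieces each exceed half the capacity and cannot share a stock rod, forcing at least 10 stock rods.
At least 10 stock rods are required, but only 9 are allowed.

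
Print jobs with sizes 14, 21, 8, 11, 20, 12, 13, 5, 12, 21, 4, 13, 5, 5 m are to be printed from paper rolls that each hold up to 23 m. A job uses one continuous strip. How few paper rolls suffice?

Total = 21 + 21 + 20 + 14 + 13 + 13 + 12 + 12 + 11 + 8 + 5 + 5 + 5 + 4 = 164 m.
Lower bound: ⌈164/23⌉ = 8 paper rolls.
A packing using 8 paper rolls:
  roll 1: 21 = 21
  roll 2: 21 = 21
  roll 3: 20 = 20
  roll 4: 14 + 8 = 22
  roll 5: 13 + 5 + 5 = 23
  roll 6: 13 + 5 + 4 = 22
  roll 7: 12 + 11 = 23
  roll 8: 12 = 12
This matches the lower bound, so 8 is optimal.

8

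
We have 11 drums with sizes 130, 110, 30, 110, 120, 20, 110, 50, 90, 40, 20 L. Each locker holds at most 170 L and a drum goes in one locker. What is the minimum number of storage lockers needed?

6

Total = 130 + 120 + 110 + 110 + 110 + 90 + 50 + 40 + 30 + 20 + 20 = 830 L.
Lower bound: ⌈830/170⌉ = 5 storage lockers.
Also, 6 drums each exceed 85 L, and no two of those can share a locker, so at least 6 storage lockers are needed.
A packing using 6 storage lockers:
  locker 1: 130 + 40 = 170
  locker 2: 120 + 50 = 170
  locker 3: 110 + 30 + 20 = 160
  locker 4: 110 + 20 = 130
  locker 5: 110 = 110
  locker 6: 90 = 90
This matches the lower bound, so 6 is optimal.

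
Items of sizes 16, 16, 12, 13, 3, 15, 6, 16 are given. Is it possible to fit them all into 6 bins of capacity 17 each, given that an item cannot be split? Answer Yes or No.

Total = 97; ⌈97/17⌉ = 6.
The bound of 6 does not rule out 6, but exhaustive search shows no assignment into 6 bins of capacity 17 exists — the minimum is 7.

No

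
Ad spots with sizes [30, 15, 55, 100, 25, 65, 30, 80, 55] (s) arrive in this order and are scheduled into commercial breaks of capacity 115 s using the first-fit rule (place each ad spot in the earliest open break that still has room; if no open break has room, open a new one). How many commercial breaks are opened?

5

  30 → break 1 (new)  [load 30/115]
  15 → break 1  [load 45/115]
  55 → break 1  [load 100/115]
  100 → break 2 (new)  [load 100/115]
  25 → break 3 (new)  [load 25/115]
  65 → break 3  [load 90/115]
  30 → break 4 (new)  [load 30/115]
  80 → break 4  [load 110/115]
  55 → break 5 (new)  [load 55/115]
5 commercial breaks opened.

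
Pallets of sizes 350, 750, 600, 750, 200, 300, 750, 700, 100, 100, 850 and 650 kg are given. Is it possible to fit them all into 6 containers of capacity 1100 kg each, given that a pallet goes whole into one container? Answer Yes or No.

Total = 6100 kg; ⌈6100/1100⌉ = 6.
7 pallets each exceed half the capacity and cannot share a container, forcing at least 7 containers.
At least 7 containers are required, but only 6 are allowed.

No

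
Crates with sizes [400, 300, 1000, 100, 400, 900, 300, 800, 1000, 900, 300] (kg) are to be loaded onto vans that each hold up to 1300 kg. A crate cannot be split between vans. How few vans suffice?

Total = 1000 + 1000 + 900 + 900 + 800 + 400 + 400 + 300 + 300 + 300 + 100 = 6400 kg.
Lower bound: ⌈6400/1300⌉ = 5 vans.
A packing using 5 vans:
  van 1: 1000 + 300 = 1300
  van 2: 1000 + 300 = 1300
  van 3: 900 + 400 = 1300
  van 4: 900 + 400 = 1300
  van 5: 800 + 300 + 100 = 1200
This matches the lower bound, so 5 is optimal.

5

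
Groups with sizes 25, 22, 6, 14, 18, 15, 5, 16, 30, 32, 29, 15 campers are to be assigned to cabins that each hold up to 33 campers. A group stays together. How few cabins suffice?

Total = 32 + 30 + 29 + 25 + 22 + 18 + 16 + 15 + 15 + 14 + 6 + 5 = 227 campers.
Lower bound: ⌈227/33⌉ = 7 cabins.
A packing using 8 cabins:
  cabin 1: 32 = 32
  cabin 2: 30 = 30
  cabin 3: 29 = 29
  cabin 4: 25 + 6 = 31
  cabin 5: 22 + 5 = 27
  cabin 6: 18 + 15 = 33
  cabin 7: 16 + 15 = 31
  cabin 8: 14 = 14
No arrangement into 7 cabins stays within capacity, so 8 is optimal.

8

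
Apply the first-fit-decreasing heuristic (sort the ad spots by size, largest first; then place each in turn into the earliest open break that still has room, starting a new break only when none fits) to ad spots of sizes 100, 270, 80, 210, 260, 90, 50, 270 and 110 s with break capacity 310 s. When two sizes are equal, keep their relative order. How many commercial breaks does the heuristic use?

Sorted descending: 270, 270, 260, 210, 110, 100, 90, 80, 50.
  270 → break 1 (new)  [load 270/310]
  270 → break 2 (new)  [load 270/310]
  260 → break 3 (new)  [load 260/310]
  210 → break 4 (new)  [load 210/310]
  110 → break 5 (new)  [load 110/310]
  100 → break 4  [load 310/310]
  90 → break 5  [load 200/310]
  80 → break 5  [load 280/310]
  50 → break 3  [load 310/310]
5 commercial breaks opened.

5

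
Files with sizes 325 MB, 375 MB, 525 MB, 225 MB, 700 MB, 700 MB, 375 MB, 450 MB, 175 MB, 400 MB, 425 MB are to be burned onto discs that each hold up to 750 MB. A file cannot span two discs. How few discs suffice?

7

Total = 700 + 700 + 525 + 450 + 425 + 400 + 375 + 375 + 325 + 225 + 175 = 4675 MB.
Lower bound: ⌈4675/750⌉ = 7 discs.
A packing using 7 discs:
  disc 1: 700 = 700
  disc 2: 700 = 700
  disc 3: 525 + 225 = 750
  disc 4: 450 + 175 = 625
  disc 5: 425 + 325 = 750
  disc 6: 400 = 400
  disc 7: 375 + 375 = 750
This matches the lower bound, so 7 is optimal.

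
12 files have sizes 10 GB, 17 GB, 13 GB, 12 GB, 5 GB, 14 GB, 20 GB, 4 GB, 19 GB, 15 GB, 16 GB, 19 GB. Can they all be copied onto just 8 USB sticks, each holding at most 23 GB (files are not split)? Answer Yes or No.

No

Total = 164 GB; ⌈164/23⌉ = 8.
9 files each exceed half the capacity and cannot share a USB stick, forcing at least 9 USB sticks.
At least 9 USB sticks are required, but only 8 are allowed.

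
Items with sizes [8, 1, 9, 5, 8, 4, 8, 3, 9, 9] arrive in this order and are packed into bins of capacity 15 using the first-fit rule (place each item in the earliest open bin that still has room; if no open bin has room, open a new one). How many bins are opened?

  8 → bin 1 (new)  [load 8/15]
  1 → bin 1  [load 9/15]
  9 → bin 2 (new)  [load 9/15]
  5 → bin 1  [load 14/15]
  8 → bin 3 (new)  [load 8/15]
  4 → bin 2  [load 13/15]
  8 → bin 4 (new)  [load 8/15]
  3 → bin 3  [load 11/15]
  9 → bin 5 (new)  [load 9/15]
  9 → bin 6 (new)  [load 9/15]
6 bins opened.

6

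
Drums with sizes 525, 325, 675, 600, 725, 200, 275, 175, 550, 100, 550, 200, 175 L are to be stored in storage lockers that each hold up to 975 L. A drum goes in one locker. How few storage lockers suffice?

Total = 725 + 675 + 600 + 550 + 550 + 525 + 325 + 275 + 200 + 200 + 175 + 175 + 100 = 5075 L.
Lower bound: ⌈5075/975⌉ = 6 storage lockers.
A packing using 6 storage lockers:
  locker 1: 725 + 200 = 925
  locker 2: 675 + 275 = 950
  locker 3: 600 + 325 = 925
  locker 4: 550 + 200 + 175 = 925
  locker 5: 550 + 175 + 100 = 825
  locker 6: 525 = 525
This matches the lower bound, so 6 is optimal.

6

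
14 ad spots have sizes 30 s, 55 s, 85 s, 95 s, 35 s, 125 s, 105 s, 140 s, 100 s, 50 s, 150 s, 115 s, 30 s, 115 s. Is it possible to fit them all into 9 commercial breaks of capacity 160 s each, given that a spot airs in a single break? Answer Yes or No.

A valid assignment using 9 commercial breaks:
  break 1: 150 = 150
  break 2: 140 = 140
  break 3: 125 + 35 = 160
  break 4: 115 + 30 = 145
  break 5: 115 + 30 = 145
  break 6: 105 + 55 = 160
  break 7: 100 + 50 = 150
  break 8: 95 = 95
  break 9: 85 = 85
Every load is within 160 s, so 9 commercial breaks suffice.

Yes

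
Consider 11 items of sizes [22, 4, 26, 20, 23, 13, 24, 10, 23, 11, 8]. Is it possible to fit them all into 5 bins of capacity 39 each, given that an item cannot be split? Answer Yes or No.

Total = 184; ⌈184/39⌉ = 5.
6 items each exceed half the capacity and cannot share a bin, forcing at least 6 bins.
At least 6 bins are required, but only 5 are allowed.

No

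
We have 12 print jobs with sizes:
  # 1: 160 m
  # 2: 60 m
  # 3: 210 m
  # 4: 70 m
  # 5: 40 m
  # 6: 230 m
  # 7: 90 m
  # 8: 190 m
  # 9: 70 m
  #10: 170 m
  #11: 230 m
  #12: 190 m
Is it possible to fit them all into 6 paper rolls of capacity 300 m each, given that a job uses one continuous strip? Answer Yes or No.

Total = 1710 m; ⌈1710/300⌉ = 6.
7 print jobs each exceed half the capacity and cannot share a roll, forcing at least 7 paper rolls.
At least 7 paper rolls are required, but only 6 are allowed.

No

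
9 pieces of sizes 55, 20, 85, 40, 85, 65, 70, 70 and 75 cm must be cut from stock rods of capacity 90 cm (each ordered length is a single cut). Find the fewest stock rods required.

Total = 85 + 85 + 75 + 70 + 70 + 65 + 55 + 40 + 20 = 565 cm.
Lower bound: ⌈565/90⌉ = 7 stock rods.
A packing using 8 stock rods:
  stock rod 1: 85 = 85
  stock rod 2: 85 = 85
  stock rod 3: 75 = 75
  stock rod 4: 70 + 20 = 90
  stock rod 5: 70 = 70
  stock rod 6: 65 = 65
  stock rod 7: 55 = 55
  stock rod 8: 40 = 40
No arrangement into 7 stock rods stays within capacity, so 8 is optimal.

8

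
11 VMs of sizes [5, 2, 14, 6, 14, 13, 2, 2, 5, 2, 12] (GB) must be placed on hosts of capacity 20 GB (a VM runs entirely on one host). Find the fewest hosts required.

4

Total = 14 + 14 + 13 + 12 + 6 + 5 + 5 + 2 + 2 + 2 + 2 = 77 GB.
Lower bound: ⌈77/20⌉ = 4 hosts.
A packing using 4 hosts:
  host 1: 14 + 6 = 20
  host 2: 14 + 5 = 19
  host 3: 13 + 5 + 2 = 20
  host 4: 12 + 2 + 2 + 2 = 18
This matches the lower bound, so 4 is optimal.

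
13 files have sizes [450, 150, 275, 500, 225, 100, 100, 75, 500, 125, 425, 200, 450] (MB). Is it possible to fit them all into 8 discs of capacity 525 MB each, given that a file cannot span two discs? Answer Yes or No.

A valid assignment using 8 discs:
  disc 1: 500 = 500
  disc 2: 500 = 500
  disc 3: 450 + 75 = 525
  disc 4: 450 = 450
  disc 5: 425 + 100 = 525
  disc 6: 275 + 225 = 500
  disc 7: 200 + 150 + 125 = 475
  disc 8: 100 = 100
Every load is within 525 MB, so 8 discs suffice.

Yes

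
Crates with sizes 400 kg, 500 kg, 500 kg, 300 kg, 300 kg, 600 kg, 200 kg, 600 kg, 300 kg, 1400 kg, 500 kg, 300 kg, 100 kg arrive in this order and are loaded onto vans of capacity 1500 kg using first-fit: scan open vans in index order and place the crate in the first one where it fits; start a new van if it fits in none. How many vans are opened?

  400 → van 1 (new)  [load 400/1500]
  500 → van 1  [load 900/1500]
  500 → van 1  [load 1400/1500]
  300 → van 2 (new)  [load 300/1500]
  300 → van 2  [load 600/1500]
  600 → van 2  [load 1200/1500]
  200 → van 2  [load 1400/1500]
  600 → van 3 (new)  [load 600/1500]
  300 → van 3  [load 900/1500]
  1400 → van 4 (new)  [load 1400/1500]
  500 → van 3  [load 1400/1500]
  300 → van 5 (new)  [load 300/1500]
  100 → van 1  [load 1500/1500]
5 vans opened.

5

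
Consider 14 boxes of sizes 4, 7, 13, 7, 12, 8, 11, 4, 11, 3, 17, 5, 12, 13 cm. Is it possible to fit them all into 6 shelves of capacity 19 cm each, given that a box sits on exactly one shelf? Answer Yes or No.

No

Total = 127 cm; ⌈127/19⌉ = 7.
At least 7 shelves are required, but only 6 are allowed.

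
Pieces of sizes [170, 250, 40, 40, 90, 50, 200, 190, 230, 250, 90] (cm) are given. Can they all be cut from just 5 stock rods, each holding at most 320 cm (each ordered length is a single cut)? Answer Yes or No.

Total = 1600 cm; ⌈1600/320⌉ = 5.
6 pieces each exceed half the capacity and cannot share a stock rod, forcing at least 6 stock rods.
At least 6 stock rods are required, but only 5 are allowed.

No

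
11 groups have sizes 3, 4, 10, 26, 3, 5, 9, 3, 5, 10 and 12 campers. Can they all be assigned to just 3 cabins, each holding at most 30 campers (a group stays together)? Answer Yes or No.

Yes

A valid assignment using 3 cabins:
  cabin 1: 26 + 4 = 30
  cabin 2: 12 + 10 + 5 + 3 = 30
  cabin 3: 10 + 9 + 5 + 3 + 3 = 30
Every load is within 30 campers, so 3 cabins suffice.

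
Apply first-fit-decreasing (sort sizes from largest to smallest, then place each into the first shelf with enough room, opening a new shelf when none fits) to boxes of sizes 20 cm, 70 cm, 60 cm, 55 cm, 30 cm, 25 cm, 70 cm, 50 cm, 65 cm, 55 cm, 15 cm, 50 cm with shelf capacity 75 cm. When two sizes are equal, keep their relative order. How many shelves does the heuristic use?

Sorted descending: 70, 70, 65, 60, 55, 55, 50, 50, 30, 25, 20, 15.
  70 → shelf 1 (new)  [load 70/75]
  70 → shelf 2 (new)  [load 70/75]
  65 → shelf 3 (new)  [load 65/75]
  60 → shelf 4 (new)  [load 60/75]
  55 → shelf 5 (new)  [load 55/75]
  55 → shelf 6 (new)  [load 55/75]
  50 → shelf 7 (new)  [load 50/75]
  50 → shelf 8 (new)  [load 50/75]
  30 → shelf 9 (new)  [load 30/75]
  25 → shelf 7  [load 75/75]
  20 → shelf 5  [load 75/75]
  15 → shelf 4  [load 75/75]
9 shelves opened.

9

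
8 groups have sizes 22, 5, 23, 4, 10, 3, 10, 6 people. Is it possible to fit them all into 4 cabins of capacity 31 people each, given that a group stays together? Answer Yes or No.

A valid assignment using 3 cabins:
  cabin 1: 23 + 6 = 29
  cabin 2: 22 + 5 + 4 = 31
  cabin 3: 10 + 10 + 3 = 23
That uses only 3 ≤ 4, so 4 cabins are enough.

Yes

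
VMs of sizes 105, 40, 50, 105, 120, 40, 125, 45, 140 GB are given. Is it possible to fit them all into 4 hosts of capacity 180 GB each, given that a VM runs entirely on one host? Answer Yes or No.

No

Total = 770 GB; ⌈770/180⌉ = 5.
At least 5 hosts are required, but only 4 are allowed.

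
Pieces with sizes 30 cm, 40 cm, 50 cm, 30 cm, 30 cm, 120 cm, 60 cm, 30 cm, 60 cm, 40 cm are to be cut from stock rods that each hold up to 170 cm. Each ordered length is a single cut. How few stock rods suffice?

Total = 120 + 60 + 60 + 50 + 40 + 40 + 30 + 30 + 30 + 30 = 490 cm.
Lower bound: ⌈490/170⌉ = 3 stock rods.
A packing using 3 stock rods:
  stock rod 1: 120 + 50 = 170
  stock rod 2: 60 + 60 + 40 = 160
  stock rod 3: 40 + 30 + 30 + 30 + 30 = 160
This matches the lower bound, so 3 is optimal.

3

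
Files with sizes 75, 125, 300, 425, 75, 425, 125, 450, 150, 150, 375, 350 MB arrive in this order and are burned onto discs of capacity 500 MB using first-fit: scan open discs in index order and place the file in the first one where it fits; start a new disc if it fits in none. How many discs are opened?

  75 → disc 1 (new)  [load 75/500]
  125 → disc 1  [load 200/500]
  300 → disc 1  [load 500/500]
  425 → disc 2 (new)  [load 425/500]
  75 → disc 2  [load 500/500]
  425 → disc 3 (new)  [load 425/500]
  125 → disc 4 (new)  [load 125/500]
  450 → disc 5 (new)  [load 450/500]
  150 → disc 4  [load 275/500]
  150 → disc 4  [load 425/500]
  375 → disc 6 (new)  [load 375/500]
  350 → disc 7 (new)  [load 350/500]
7 discs opened.

7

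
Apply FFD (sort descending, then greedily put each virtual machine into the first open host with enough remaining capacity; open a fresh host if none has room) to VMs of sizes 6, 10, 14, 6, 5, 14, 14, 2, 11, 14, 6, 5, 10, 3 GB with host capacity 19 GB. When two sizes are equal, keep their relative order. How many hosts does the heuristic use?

7

Sorted descending: 14, 14, 14, 14, 11, 10, 10, 6, 6, 6, 5, 5, 3, 2.
  14 → host 1 (new)  [load 14/19]
  14 → host 2 (new)  [load 14/19]
  14 → host 3 (new)  [load 14/19]
  14 → host 4 (new)  [load 14/19]
  11 → host 5 (new)  [load 11/19]
  10 → host 6 (new)  [load 10/19]
  10 → host 7 (new)  [load 10/19]
  6 → host 5  [load 17/19]
  6 → host 6  [load 16/19]
  6 → host 7  [load 16/19]
  5 → host 1  [load 19/19]
  5 → host 2  [load 19/19]
  3 → host 3  [load 17/19]
  2 → host 3  [load 19/19]
7 hosts opened.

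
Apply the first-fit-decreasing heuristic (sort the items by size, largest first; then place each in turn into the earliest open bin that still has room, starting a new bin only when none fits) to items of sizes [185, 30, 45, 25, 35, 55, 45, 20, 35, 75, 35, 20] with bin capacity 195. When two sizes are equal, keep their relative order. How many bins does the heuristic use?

Sorted descending: 185, 75, 55, 45, 45, 35, 35, 35, 30, 25, 20, 20.
  185 → bin 1 (new)  [load 185/195]
  75 → bin 2 (new)  [load 75/195]
  55 → bin 2  [load 130/195]
  45 → bin 2  [load 175/195]
  45 → bin 3 (new)  [load 45/195]
  35 → bin 3  [load 80/195]
  35 → bin 3  [load 115/195]
  35 → bin 3  [load 150/195]
  30 → bin 3  [load 180/195]
  25 → bin 4 (new)  [load 25/195]
  20 → bin 2  [load 195/195]
  20 → bin 4  [load 45/195]
4 bins opened.

4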